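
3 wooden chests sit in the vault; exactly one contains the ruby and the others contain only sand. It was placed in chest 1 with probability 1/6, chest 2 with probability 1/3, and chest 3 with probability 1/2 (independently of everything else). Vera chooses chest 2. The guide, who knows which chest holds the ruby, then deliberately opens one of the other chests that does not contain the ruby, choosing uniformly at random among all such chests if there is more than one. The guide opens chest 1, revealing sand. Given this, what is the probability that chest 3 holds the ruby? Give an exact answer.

Condition on the true location of the ruby.
If it is in chest 1 (prior 1/6): the guide opened chest 1, so this case is ruled out; weight (1/6)·0 = 0.
If it is in chest 2 (prior 1/3): the guide has 2 equally likely choices, so probability 1/2; weight (1/3)·(1/2) = 1/6.
If it is in chest 3 (prior 1/2): the guide has no choice, probability 1; weight (1/2)·1 = 1/2.
The weights sum to 2/3.
So P(the ruby in chest 3 | the guide opened chest 1) = (1/2) / (2/3) = 3/4.

3/4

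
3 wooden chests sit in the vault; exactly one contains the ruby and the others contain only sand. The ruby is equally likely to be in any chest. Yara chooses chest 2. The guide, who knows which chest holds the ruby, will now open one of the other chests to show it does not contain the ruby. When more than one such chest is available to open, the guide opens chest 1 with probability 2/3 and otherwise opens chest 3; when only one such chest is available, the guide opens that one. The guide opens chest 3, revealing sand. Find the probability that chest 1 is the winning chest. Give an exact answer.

Apply Bayes' rule, conditioning on where the ruby actually is.
If it is in chest 1 (prior 1/3): only chest 3 is available, probability 1; weight (1/3)·1 = 1/3.
If it is in chest 2 (prior 1/3): chest 1 is available but not opened, probability 1/3; weight (1/3)·(1/3) = 1/9.
If it is in chest 3 (prior 1/3): the guide opened chest 3, so this case is ruled out; weight (1/3)·0 = 0.
The weights sum to 4/9.
So P(the ruby in chest 1 | the guide opened chest 3) = (1/3) / (4/9) = 3/4.

3/4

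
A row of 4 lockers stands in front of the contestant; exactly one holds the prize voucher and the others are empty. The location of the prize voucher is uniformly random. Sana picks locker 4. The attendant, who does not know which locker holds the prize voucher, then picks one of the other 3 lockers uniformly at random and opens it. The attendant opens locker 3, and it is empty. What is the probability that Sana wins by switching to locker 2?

Condition on the true location of the prize voucher.
If it is in any of lockers 1, 2, and 4 (prior 1/4 each): the attendant picks locker 3 with probability 1/3 regardless, and it is not the prize; weight (1/4)·(1/3) = 1/12 each.
If it is in locker 3 (prior 1/4): the attendant opened locker 3, so this case is ruled out; weight (1/4)·0 = 0.
The weights sum to 1/4.
So P(the prize voucher in locker 2 | the attendant opened locker 3) = (1/12) / (1/4) = 1/3.

1/3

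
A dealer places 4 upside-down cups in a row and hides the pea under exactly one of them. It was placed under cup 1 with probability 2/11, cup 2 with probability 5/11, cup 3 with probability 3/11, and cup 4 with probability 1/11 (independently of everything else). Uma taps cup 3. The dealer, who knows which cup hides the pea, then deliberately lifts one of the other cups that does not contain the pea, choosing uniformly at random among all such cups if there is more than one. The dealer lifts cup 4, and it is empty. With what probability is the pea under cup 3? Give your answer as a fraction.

2/9

Condition on the true location of the pea.
If it is under cup 1 (prior 2/11): the dealer has 2 equally likely choices, so probability 1/2; weight (2/11)·(1/2) = 1/11.
If it is under cup 2 (prior 5/11): the dealer has 2 equally likely choices, so probability 1/2; weight (5/11)·(1/2) = 5/22.
If it is under cup 3 (prior 3/11): the dealer has 3 equally likely choices, so probability 1/3; weight (3/11)·(1/3) = 1/11.
If it is under cup 4 (prior 1/11): the dealer opened cup 4, so this case is ruled out; weight (1/11)·0 = 0.
The weights sum to 9/22.
So P(the pea under cup 3 | the dealer opened cup 4) = (1/11) / (9/22) = 2/9.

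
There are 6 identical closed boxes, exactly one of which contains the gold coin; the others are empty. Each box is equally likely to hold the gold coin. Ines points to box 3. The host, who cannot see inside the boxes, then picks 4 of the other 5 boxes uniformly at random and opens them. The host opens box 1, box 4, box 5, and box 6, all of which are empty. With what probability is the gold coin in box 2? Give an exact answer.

Consider each possible location of the gold coin in turn.
If it is in any of boxes 1, 4, 5, and 6 (prior 1/6 each): that box was opened and seen not to hold the prize — ruled out; weight (1/6)·0 = 0 each.
If it is in either of boxes 2 and 3 (prior 1/6 each): the host picks exactly this set with probability 1/5 regardless, and none is the prize; weight (1/6)·(1/5) = 1/30 each.
The weights sum to 1/15.
So P(the gold coin in box 2 | the host opened box 1, box 4, box 5, and box 6) = (1/30) / (1/15) = 1/2.

1/2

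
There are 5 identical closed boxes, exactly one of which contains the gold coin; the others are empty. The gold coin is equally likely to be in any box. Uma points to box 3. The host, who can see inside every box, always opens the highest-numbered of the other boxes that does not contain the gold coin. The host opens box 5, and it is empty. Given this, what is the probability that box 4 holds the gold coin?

1/4

Condition on the true location of the gold coin.
If it is in any of boxes 1, 2, 3, and 4 (prior 1/5 each): box 5 is the highest-numbered option available, probability 1; weight (1/5)·1 = 1/5 each.
If it is in box 5 (prior 1/5): the host opened box 5, so this case is ruled out; weight (1/5)·0 = 0.
The weights sum to 4/5.
So P(the gold coin in box 4 | the host opened box 5) = (1/5) / (4/5) = 1/4.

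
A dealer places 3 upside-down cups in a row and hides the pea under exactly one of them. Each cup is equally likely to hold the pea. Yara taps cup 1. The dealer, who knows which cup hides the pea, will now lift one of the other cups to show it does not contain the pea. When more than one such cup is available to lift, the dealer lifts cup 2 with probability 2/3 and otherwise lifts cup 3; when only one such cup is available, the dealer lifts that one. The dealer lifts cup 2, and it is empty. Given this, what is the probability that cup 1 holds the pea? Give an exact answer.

Condition on the true location of the pea.
If it is under cup 1 (prior 1/3): cup 2 is available, opened with probability 2/3; weight (1/3)·(2/3) = 2/9.
If it is under cup 2 (prior 1/3): the dealer opened cup 2, so this case is ruled out; weight (1/3)·0 = 0.
If it is under cup 3 (prior 1/3): only cup 2 is available, probability 1; weight (1/3)·1 = 1/3.
The weights sum to 5/9.
So P(the pea under cup 1 | the dealer opened cup 2) = (2/9) / (5/9) = 2/5.

2/5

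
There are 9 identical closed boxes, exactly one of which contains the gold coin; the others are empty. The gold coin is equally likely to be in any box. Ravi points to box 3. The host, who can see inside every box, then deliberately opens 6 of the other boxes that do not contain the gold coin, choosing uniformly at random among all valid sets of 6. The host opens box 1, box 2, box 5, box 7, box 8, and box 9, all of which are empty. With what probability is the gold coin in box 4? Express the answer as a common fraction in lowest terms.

4/9

Consider each possible location of the gold coin in turn.
If it is in any of boxes 1, 2, 5, 7, 8, and 9 (prior 1/9 each): that box was opened and seen not to hold the prize — ruled out; weight (1/9)·0 = 0 each.
If it is in box 3 (prior 1/9): the host has 28 equally likely choices, so probability 1/28; weight (1/9)·(1/28) = 1/252.
If it is in either of boxes 4 and 6 (prior 1/9 each): the host has 7 equally likely choices, so probability 1/7; weight (1/9)·(1/7) = 1/63 each.
The weights sum to 1/28.
So P(the gold coin in box 4 | the host opened box 1, box 2, box 5, box 7, box 8, and box 9) = (1/63) / (1/28) = 4/9.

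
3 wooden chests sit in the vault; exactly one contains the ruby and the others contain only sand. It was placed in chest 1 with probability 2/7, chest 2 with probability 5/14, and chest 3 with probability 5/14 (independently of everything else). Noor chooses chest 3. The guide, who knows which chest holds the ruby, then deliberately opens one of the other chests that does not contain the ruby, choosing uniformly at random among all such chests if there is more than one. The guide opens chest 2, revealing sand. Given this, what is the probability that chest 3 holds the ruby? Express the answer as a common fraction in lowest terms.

5/13

Consider each possible location of the ruby in turn.
If it is in chest 1 (prior 2/7): the guide has no choice, probability 1; weight (2/7)·1 = 2/7.
If it is in chest 2 (prior 5/14): the guide opened chest 2, so this case is ruled out; weight (5/14)·0 = 0.
If it is in chest 3 (prior 5/14): the guide has 2 equally likely choices, so probability 1/2; weight (5/14)·(1/2) = 5/28.
The weights sum to 13/28.
So P(the ruby in chest 3 | the guide opened chest 2) = (5/28) / (13/28) = 5/13.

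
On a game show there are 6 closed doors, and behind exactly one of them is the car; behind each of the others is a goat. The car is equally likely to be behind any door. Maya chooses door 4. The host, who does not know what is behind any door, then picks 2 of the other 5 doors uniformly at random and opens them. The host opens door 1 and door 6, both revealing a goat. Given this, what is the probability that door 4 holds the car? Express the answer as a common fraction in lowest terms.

Consider each possible location of the car in turn.
If it is behind either of doors 1 and 6 (prior 1/6 each): that door was opened and seen not to hold the prize — ruled out; weight (1/6)·0 = 0 each.
If it is behind any of doors 2, 3, 4, and 5 (prior 1/6 each): the host picks exactly this set with probability 1/10 regardless, and none is the prize; weight (1/6)·(1/10) = 1/60 each.
The weights sum to 1/15.
So P(the car behind door 4 | the host opened door 1 and door 6) = (1/60) / (1/15) = 1/4.

1/4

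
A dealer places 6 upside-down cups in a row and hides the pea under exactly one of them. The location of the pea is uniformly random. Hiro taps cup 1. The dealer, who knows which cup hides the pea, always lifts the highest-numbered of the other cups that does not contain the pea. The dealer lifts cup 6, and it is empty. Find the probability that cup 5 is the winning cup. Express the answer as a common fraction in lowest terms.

1/5

Apply Bayes' rule, conditioning on where the pea actually is.
If it is under any of cups 1, 2, 3, 4, and 5 (prior 1/6 each): cup 6 is the highest-numbered option available, probability 1; weight (1/6)·1 = 1/6 each.
If it is under cup 6 (prior 1/6): the dealer opened cup 6, so this case is ruled out; weight (1/6)·0 = 0.
The weights sum to 5/6.
So P(the pea under cup 5 | the dealer opened cup 6) = (1/6) / (5/6) = 1/5.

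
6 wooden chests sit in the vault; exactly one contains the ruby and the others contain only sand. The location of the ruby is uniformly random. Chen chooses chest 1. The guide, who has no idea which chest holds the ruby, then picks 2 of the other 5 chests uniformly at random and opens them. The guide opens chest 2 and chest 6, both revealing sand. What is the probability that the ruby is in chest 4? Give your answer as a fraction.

1/4

Consider each possible location of the ruby in turn.
If it is in any of chests 1, 3, 4, and 5 (prior 1/6 each): the guide picks exactly this set with probability 1/10 regardless, and none is the prize; weight (1/6)·(1/10) = 1/60 each.
If it is in either of chests 2 and 6 (prior 1/6 each): that chest was opened and seen not to hold the prize — ruled out; weight (1/6)·0 = 0 each.
The weights sum to 1/15.
So P(the ruby in chest 4 | the guide opened chest 2 and chest 6) = (1/60) / (1/15) = 1/4.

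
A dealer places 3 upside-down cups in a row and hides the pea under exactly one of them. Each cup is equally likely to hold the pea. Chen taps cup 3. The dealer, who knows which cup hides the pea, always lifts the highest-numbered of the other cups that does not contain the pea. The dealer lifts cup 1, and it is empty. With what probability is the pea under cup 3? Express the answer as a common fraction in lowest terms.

Apply Bayes' rule, conditioning on where the pea actually is.
If it is under cup 1 (prior 1/3): the dealer opened cup 1, so this case is ruled out; weight (1/3)·0 = 0.
If it is under cup 2 (prior 1/3): cup 1 is the highest-numbered option available, probability 1; weight (1/3)·1 = 1/3.
If it is under cup 3 (prior 1/3): the dealer would have opened cup 2 instead, probability 0; weight (1/3)·0 = 0.
The weights sum to 1/3.
So P(the pea under cup 3 | the dealer opened cup 1) = 0 / (1/3) = 0.

0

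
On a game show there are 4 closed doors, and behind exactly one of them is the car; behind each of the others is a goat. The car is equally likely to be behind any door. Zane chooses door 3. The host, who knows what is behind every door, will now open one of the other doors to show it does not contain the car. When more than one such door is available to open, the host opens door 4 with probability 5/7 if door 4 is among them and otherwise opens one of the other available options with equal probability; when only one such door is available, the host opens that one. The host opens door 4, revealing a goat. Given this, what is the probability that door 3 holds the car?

1/3

Consider each possible location of the car in turn.
If it is behind any of doors 1, 2, and 3 (prior 1/4 each): door 4 is available, opened with probability 5/7; weight (1/4)·(5/7) = 5/28 each.
If it is behind door 4 (prior 1/4): the host opened door 4, so this case is ruled out; weight (1/4)·0 = 0.
The weights sum to 15/28.
So P(the car behind door 3 | the host opened door 4) = (5/28) / (15/28) = 1/3.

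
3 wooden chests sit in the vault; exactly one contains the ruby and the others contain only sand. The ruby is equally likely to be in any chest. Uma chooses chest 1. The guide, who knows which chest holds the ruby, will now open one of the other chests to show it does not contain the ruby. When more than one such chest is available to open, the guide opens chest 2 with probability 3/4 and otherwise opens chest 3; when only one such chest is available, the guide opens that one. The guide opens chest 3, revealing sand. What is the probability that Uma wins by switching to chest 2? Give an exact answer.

4/5

Apply Bayes' rule, conditioning on where the ruby actually is.
If it is in chest 1 (prior 1/3): chest 2 is available but not opened, probability 1/4; weight (1/3)·(1/4) = 1/12.
If it is in chest 2 (prior 1/3): only chest 3 is available, probability 1; weight (1/3)·1 = 1/3.
If it is in chest 3 (prior 1/3): the guide opened chest 3, so this case is ruled out; weight (1/3)·0 = 0.
The weights sum to 5/12.
So P(the ruby in chest 2 | the guide opened chest 3) = (1/3) / (5/12) = 4/5.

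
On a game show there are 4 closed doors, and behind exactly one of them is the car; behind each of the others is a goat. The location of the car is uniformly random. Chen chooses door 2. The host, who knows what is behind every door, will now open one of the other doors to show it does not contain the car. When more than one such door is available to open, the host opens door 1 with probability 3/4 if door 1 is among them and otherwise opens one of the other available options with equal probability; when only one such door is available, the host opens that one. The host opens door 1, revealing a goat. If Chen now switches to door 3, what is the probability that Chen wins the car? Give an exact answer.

1/3

Consider each possible location of the car in turn.
If it is behind door 1 (prior 1/4): the host opened door 1, so this case is ruled out; weight (1/4)·0 = 0.
If it is behind any of doors 2, 3, and 4 (prior 1/4 each): door 1 is available, opened with probability 3/4; weight (1/4)·(3/4) = 3/16 each.
The weights sum to 9/16.
So P(the car behind door 3 | the host opened door 1) = (3/16) / (9/16) = 1/3.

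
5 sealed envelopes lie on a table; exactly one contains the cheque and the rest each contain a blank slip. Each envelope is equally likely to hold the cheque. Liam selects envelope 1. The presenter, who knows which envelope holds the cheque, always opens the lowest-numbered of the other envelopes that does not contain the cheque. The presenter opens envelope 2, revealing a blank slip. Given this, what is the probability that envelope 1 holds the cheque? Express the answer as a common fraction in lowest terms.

1/4

Condition on the true location of the cheque.
If it is in any of envelopes 1, 3, 4, and 5 (prior 1/5 each): envelope 2 is the lowest-numbered option available, probability 1; weight (1/5)·1 = 1/5 each.
If it is in envelope 2 (prior 1/5): the presenter opened envelope 2, so this case is ruled out; weight (1/5)·0 = 0.
The weights sum to 4/5.
So P(the cheque in envelope 1 | the presenter opened envelope 2) = (1/5) / (4/5) = 1/4.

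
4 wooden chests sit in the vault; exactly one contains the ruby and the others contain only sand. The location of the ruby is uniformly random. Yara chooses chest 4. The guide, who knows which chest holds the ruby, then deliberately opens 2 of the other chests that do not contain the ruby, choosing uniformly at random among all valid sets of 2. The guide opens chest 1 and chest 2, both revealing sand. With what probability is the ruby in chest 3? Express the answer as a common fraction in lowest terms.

Apply Bayes' rule, conditioning on where the ruby actually is.
If it is in either of chests 1 and 2 (prior 1/4 each): that chest was opened and seen not to hold the prize — ruled out; weight (1/4)·0 = 0 each.
If it is in chest 3 (prior 1/4): the guide has no choice, probability 1; weight (1/4)·1 = 1/4.
If it is in chest 4 (prior 1/4): the guide has 3 equally likely choices, so probability 1/3; weight (1/4)·(1/3) = 1/12.
The weights sum to 1/3.
So P(the ruby in chest 3 | the guide opened chest 1 and chest 2) = (1/4) / (1/3) = 3/4.

3/4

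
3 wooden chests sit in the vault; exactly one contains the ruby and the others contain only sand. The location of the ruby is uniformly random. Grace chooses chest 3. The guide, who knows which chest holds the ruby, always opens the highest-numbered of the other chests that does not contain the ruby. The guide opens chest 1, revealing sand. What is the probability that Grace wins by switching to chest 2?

Consider each possible location of the ruby in turn.
If it is in chest 1 (prior 1/3): the guide opened chest 1, so this case is ruled out; weight (1/3)·0 = 0.
If it is in chest 2 (prior 1/3): chest 1 is the highest-numbered option available, probability 1; weight (1/3)·1 = 1/3.
If it is in chest 3 (prior 1/3): the guide would have opened chest 2 instead, probability 0; weight (1/3)·0 = 0.
The weights sum to 1/3.
So P(the ruby in chest 2 | the guide opened chest 1) = (1/3) / (1/3) = 1.

1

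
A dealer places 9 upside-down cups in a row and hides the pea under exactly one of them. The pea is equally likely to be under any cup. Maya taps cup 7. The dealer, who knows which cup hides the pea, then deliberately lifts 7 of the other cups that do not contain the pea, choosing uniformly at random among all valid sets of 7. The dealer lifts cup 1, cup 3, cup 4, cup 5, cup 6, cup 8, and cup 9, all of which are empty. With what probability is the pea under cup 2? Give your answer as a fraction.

8/9

Condition on the true location of the pea.
If it is under any of cups 1, 3, 4, 5, 6, 8, and 9 (prior 1/9 each): that cup was opened and seen not to hold the prize — ruled out; weight (1/9)·0 = 0 each.
If it is under cup 2 (prior 1/9): the dealer has no choice, probability 1; weight (1/9)·1 = 1/9.
If it is under cup 7 (prior 1/9): the dealer has 8 equally likely choices, so probability 1/8; weight (1/9)·(1/8) = 1/72.
The weights sum to 1/8.
So P(the pea under cup 2 | the dealer opened cup 1, cup 3, cup 4, cup 5, cup 6, cup 8, and cup 9) = (1/9) / (1/8) = 8/9.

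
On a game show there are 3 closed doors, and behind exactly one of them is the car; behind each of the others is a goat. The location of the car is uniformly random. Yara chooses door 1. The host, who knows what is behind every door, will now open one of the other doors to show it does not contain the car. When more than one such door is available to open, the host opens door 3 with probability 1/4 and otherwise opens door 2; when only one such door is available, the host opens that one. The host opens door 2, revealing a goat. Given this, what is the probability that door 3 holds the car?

Consider each possible location of the car in turn.
If it is behind door 1 (prior 1/3): door 3 is available but not opened, probability 3/4; weight (1/3)·(3/4) = 1/4.
If it is behind door 2 (prior 1/3): the host opened door 2, so this case is ruled out; weight (1/3)·0 = 0.
If it is behind door 3 (prior 1/3): only door 2 is available, probability 1; weight (1/3)·1 = 1/3.
The weights sum to 7/12.
So P(the car behind door 3 | the host opened door 2) = (1/3) / (7/12) = 4/7.

4/7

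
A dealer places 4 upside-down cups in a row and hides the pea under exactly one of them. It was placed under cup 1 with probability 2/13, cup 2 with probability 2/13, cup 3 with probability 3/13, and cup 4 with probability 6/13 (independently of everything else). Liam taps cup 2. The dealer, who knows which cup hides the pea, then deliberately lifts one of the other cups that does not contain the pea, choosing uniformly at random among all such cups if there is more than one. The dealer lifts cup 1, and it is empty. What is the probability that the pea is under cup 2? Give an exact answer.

Consider each possible location of the pea in turn.
If it is under cup 1 (prior 2/13): the dealer opened cup 1, so this case is ruled out; weight (2/13)·0 = 0.
If it is under cup 2 (prior 2/13): the dealer has 3 equally likely choices, so probability 1/3; weight (2/13)·(1/3) = 2/39.
If it is under cup 3 (prior 3/13): the dealer has 2 equally likely choices, so probability 1/2; weight (3/13)·(1/2) = 3/26.
If it is under cup 4 (prior 6/13): the dealer has 2 equally likely choices, so probability 1/2; weight (6/13)·(1/2) = 3/13.
The weights sum to 31/78.
So P(the pea under cup 2 | the dealer opened cup 1) = (2/39) / (31/78) = 4/31.

4/31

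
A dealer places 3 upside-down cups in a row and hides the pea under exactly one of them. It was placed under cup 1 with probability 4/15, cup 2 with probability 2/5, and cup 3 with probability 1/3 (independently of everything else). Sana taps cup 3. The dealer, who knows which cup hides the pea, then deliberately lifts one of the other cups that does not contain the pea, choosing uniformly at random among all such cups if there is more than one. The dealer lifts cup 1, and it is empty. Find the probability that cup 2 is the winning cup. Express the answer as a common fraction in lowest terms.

12/17

Condition on the true location of the pea.
If it is under cup 1 (prior 4/15): the dealer opened cup 1, so this case is ruled out; weight (4/15)·0 = 0.
If it is under cup 2 (prior 2/5): the dealer has no choice, probability 1; weight (2/5)·1 = 2/5.
If it is under cup 3 (prior 1/3): the dealer has 2 equally likely choices, so probability 1/2; weight (1/3)·(1/2) = 1/6.
The weights sum to 17/30.
So P(the pea under cup 2 | the dealer opened cup 1) = (2/5) / (17/30) = 12/17.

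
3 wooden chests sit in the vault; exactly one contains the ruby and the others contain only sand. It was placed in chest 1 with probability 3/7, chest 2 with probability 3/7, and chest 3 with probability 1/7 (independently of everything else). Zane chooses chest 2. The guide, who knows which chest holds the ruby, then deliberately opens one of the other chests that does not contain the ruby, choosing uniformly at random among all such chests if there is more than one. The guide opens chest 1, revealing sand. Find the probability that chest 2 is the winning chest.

Consider each possible location of the ruby in turn.
If it is in chest 1 (prior 3/7): the guide opened chest 1, so this case is ruled out; weight (3/7)·0 = 0.
If it is in chest 2 (prior 3/7): the guide has 2 equally likely choices, so probability 1/2; weight (3/7)·(1/2) = 3/14.
If it is in chest 3 (prior 1/7): the guide has no choice, probability 1; weight (1/7)·1 = 1/7.
The weights sum to 5/14.
So P(the ruby in chest 2 | the guide opened chest 1) = (3/14) / (5/14) = 3/5.

3/5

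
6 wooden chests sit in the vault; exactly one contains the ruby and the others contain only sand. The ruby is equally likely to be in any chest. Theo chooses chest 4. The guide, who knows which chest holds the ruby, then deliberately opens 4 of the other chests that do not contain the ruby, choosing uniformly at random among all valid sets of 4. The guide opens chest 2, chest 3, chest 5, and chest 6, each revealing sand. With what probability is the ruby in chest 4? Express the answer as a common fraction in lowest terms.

1/6

Condition on the true location of the ruby.
If it is in chest 1 (prior 1/6): the guide has no choice, probability 1; weight (1/6)·1 = 1/6.
If it is in any of chests 2, 3, 5, and 6 (prior 1/6 each): that chest was opened and seen not to hold the prize — ruled out; weight (1/6)·0 = 0 each.
If it is in chest 4 (prior 1/6): the guide has 5 equally likely choices, so probability 1/5; weight (1/6)·(1/5) = 1/30.
The weights sum to 1/5.
So P(the ruby in chest 4 | the guide opened chest 2, chest 3, chest 5, and chest 6) = (1/30) / (1/5) = 1/6.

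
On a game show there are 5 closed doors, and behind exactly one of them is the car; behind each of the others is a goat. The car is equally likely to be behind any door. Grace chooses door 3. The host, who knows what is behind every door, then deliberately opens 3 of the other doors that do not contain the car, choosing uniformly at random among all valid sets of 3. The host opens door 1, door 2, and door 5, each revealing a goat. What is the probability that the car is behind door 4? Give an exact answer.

Consider each possible location of the car in turn.
If it is behind any of doors 1, 2, and 5 (prior 1/5 each): that door was opened and seen not to hold the prize — ruled out; weight (1/5)·0 = 0 each.
If it is behind door 3 (prior 1/5): the host has 4 equally likely choices, so probability 1/4; weight (1/5)·(1/4) = 1/20.
If it is behind door 4 (prior 1/5): the host has no choice, probability 1; weight (1/5)·1 = 1/5.
The weights sum to 1/4.
So P(the car behind door 4 | the host opened door 1, door 2, and door 5) = (1/5) / (1/4) = 4/5.

4/5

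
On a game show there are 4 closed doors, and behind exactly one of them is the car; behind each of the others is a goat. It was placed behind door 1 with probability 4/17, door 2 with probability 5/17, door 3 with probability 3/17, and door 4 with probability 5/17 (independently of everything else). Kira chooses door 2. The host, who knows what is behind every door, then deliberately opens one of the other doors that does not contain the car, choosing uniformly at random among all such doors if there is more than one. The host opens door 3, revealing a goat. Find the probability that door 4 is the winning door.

15/37

Apply Bayes' rule, conditioning on where the car actually is.
If it is behind door 1 (prior 4/17): the host has 2 equally likely choices, so probability 1/2; weight (4/17)·(1/2) = 2/17.
If it is behind door 2 (prior 5/17): the host has 3 equally likely choices, so probability 1/3; weight (5/17)·(1/3) = 5/51.
If it is behind door 3 (prior 3/17): the host opened door 3, so this case is ruled out; weight (3/17)·0 = 0.
If it is behind door 4 (prior 5/17): the host has 2 equally likely choices, so probability 1/2; weight (5/17)·(1/2) = 5/34.
The weights sum to 37/102.
So P(the car behind door 4 | the host opened door 3) = (5/34) / (37/102) = 15/37.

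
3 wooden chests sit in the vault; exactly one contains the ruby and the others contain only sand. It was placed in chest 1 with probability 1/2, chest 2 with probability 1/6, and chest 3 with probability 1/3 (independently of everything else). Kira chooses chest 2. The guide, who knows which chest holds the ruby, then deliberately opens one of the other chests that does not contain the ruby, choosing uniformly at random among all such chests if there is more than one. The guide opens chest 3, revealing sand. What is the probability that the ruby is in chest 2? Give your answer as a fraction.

Apply Bayes' rule, conditioning on where the ruby actually is.
If it is in chest 1 (prior 1/2): the guide has no choice, probability 1; weight (1/2)·1 = 1/2.
If it is in chest 2 (prior 1/6): the guide has 2 equally likely choices, so probability 1/2; weight (1/6)·(1/2) = 1/12.
If it is in chest 3 (prior 1/3): the guide opened chest 3, so this case is ruled out; weight (1/3)·0 = 0.
The weights sum to 7/12.
So P(the ruby in chest 2 | the guide opened chest 3) = (1/12) / (7/12) = 1/7.

1/7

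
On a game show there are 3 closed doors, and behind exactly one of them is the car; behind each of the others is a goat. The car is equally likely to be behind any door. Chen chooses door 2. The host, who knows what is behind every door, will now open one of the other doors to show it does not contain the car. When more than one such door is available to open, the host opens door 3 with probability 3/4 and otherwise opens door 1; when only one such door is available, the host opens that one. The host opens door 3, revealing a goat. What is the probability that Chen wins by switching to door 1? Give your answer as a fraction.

Apply Bayes' rule, conditioning on where the car actually is.
If it is behind door 1 (prior 1/3): only door 3 is available, probability 1; weight (1/3)·1 = 1/3.
If it is behind door 2 (prior 1/3): door 3 is available, opened with probability 3/4; weight (1/3)·(3/4) = 1/4.
If it is behind door 3 (prior 1/3): the host opened door 3, so this case is ruled out; weight (1/3)·0 = 0.
The weights sum to 7/12.
So P(the car behind door 1 | the host opened door 3) = (1/3) / (7/12) = 4/7.

4/7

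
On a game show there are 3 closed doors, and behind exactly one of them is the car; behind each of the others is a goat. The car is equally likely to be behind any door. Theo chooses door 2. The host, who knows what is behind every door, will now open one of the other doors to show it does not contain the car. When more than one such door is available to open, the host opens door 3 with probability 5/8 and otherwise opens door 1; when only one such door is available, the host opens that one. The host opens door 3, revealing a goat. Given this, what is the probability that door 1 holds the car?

Consider each possible location of the car in turn.
If it is behind door 1 (prior 1/3): only door 3 is available, probability 1; weight (1/3)·1 = 1/3.
If it is behind door 2 (prior 1/3): door 3 is available, opened with probability 5/8; weight (1/3)·(5/8) = 5/24.
If it is behind door 3 (prior 1/3): the host opened door 3, so this case is ruled out; weight (1/3)·0 = 0.
The weights sum to 13/24.
So P(the car behind door 1 | the host opened door 3) = (1/3) / (13/24) = 8/13.

8/13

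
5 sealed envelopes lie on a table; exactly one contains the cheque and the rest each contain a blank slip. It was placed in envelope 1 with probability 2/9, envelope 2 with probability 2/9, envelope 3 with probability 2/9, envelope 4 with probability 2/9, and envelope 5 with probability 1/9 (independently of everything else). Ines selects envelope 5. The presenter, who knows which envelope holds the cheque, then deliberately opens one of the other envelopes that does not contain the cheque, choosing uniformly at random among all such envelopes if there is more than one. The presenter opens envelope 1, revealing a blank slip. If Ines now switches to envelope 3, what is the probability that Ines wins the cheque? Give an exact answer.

Condition on the true location of the cheque.
If it is in envelope 1 (prior 2/9): the presenter opened envelope 1, so this case is ruled out; weight (2/9)·0 = 0.
If it is in any of envelopes 2, 3, and 4 (prior 2/9 each): the presenter has 3 equally likely choices, so probability 1/3; weight (2/9)·(1/3) = 2/27 each.
If it is in envelope 5 (prior 1/9): the presenter has 4 equally likely choices, so probability 1/4; weight (1/9)·(1/4) = 1/36.
The weights sum to 1/4.
So P(the cheque in envelope 3 | the presenter opened envelope 1) = (2/27) / (1/4) = 8/27.

8/27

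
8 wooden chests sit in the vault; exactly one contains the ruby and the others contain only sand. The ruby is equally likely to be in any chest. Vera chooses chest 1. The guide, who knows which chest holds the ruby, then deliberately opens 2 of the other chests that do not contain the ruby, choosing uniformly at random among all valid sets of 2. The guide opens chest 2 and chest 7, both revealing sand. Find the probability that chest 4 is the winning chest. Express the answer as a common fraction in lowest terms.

7/40

Consider each possible location of the ruby in turn.
If it is in chest 1 (prior 1/8): the guide has 21 equally likely choices, so probability 1/21; weight (1/8)·(1/21) = 1/168.
If it is in either of chests 2 and 7 (prior 1/8 each): that chest was opened and seen not to hold the prize — ruled out; weight (1/8)·0 = 0 each.
If it is in any of chests 3, 4, 5, 6, and 8 (prior 1/8 each): the guide has 15 equally likely choices, so probability 1/15; weight (1/8)·(1/15) = 1/120 each.
The weights sum to 1/21.
So P(the ruby in chest 4 | the guide opened chest 2 and chest 7) = (1/120) / (1/21) = 7/40.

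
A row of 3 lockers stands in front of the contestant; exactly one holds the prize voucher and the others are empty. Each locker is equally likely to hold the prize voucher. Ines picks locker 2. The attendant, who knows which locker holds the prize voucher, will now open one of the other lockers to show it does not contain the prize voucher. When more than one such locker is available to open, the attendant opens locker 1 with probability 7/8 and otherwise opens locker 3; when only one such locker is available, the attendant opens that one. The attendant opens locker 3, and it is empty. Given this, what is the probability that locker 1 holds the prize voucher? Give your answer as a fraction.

Apply Bayes' rule, conditioning on where the prize voucher actually is.
If it is in locker 1 (prior 1/3): only locker 3 is available, probability 1; weight (1/3)·1 = 1/3.
If it is in locker 2 (prior 1/3): locker 1 is available but not opened, probability 1/8; weight (1/3)·(1/8) = 1/24.
If it is in locker 3 (prior 1/3): the attendant opened locker 3, so this case is ruled out; weight (1/3)·0 = 0.
The weights sum to 3/8.
So P(the prize voucher in locker 1 | the attendant opened locker 3) = (1/3) / (3/8) = 8/9.

8/9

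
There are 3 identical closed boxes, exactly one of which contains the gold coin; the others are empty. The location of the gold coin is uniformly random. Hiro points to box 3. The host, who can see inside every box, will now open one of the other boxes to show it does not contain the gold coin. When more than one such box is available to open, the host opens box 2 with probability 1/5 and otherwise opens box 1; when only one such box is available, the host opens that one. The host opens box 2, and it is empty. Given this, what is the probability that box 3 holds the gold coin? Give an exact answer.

1/6

Consider each possible location of the gold coin in turn.
If it is in box 1 (prior 1/3): only box 2 is available, probability 1; weight (1/3)·1 = 1/3.
If it is in box 2 (prior 1/3): the host opened box 2, so this case is ruled out; weight (1/3)·0 = 0.
If it is in box 3 (prior 1/3): box 2 is available, opened with probability 1/5; weight (1/3)·(1/5) = 1/15.
The weights sum to 2/5.
So P(the gold coin in box 3 | the host opened box 2) = (1/15) / (2/5) = 1/6.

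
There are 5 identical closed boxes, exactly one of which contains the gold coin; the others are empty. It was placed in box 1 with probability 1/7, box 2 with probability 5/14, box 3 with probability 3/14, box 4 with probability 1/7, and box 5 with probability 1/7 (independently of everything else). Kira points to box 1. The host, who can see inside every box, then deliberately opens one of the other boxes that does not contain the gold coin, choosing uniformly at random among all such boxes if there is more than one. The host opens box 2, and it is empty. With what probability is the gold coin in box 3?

6/17

Consider each possible location of the gold coin in turn.
If it is in box 1 (prior 1/7): the host has 4 equally likely choices, so probability 1/4; weight (1/7)·(1/4) = 1/28.
If it is in box 2 (prior 5/14): the host opened box 2, so this case is ruled out; weight (5/14)·0 = 0.
If it is in box 3 (prior 3/14): the host has 3 equally likely choices, so probability 1/3; weight (3/14)·(1/3) = 1/14.
If it is in either of boxes 4 and 5 (prior 1/7 each): the host has 3 equally likely choices, so probability 1/3; weight (1/7)·(1/3) = 1/21 each.
The weights sum to 17/84.
So P(the gold coin in box 3 | the host opened box 2) = (1/14) / (17/84) = 6/17.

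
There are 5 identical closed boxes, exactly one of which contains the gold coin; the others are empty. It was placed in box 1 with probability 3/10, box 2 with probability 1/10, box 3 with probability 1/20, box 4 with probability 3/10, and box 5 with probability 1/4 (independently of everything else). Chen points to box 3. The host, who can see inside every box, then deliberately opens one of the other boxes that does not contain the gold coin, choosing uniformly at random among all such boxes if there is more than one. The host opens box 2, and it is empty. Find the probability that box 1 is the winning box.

24/71

Consider each possible location of the gold coin in turn.
If it is in either of boxes 1 and 4 (prior 3/10 each): the host has 3 equally likely choices, so probability 1/3; weight (3/10)·(1/3) = 1/10 each.
If it is in box 2 (prior 1/10): the host opened box 2, so this case is ruled out; weight (1/10)·0 = 0.
If it is in box 3 (prior 1/20): the host has 4 equally likely choices, so probability 1/4; weight (1/20)·(1/4) = 1/80.
If it is in box 5 (prior 1/4): the host has 3 equally likely choices, so probability 1/3; weight (1/4)·(1/3) = 1/12.
The weights sum to 71/240.
So P(the gold coin in box 1 | the host opened box 2) = (1/10) / (71/240) = 24/71.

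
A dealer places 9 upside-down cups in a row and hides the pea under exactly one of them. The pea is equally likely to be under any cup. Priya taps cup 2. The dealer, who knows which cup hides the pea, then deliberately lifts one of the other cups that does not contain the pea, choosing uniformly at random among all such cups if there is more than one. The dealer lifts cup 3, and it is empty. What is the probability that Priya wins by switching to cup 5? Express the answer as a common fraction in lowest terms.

Condition on the true location of the pea.
If it is under any of cups 1, 4, 5, 6, 7, 8, and 9 (prior 1/9 each): the dealer has 7 equally likely choices, so probability 1/7; weight (1/9)·(1/7) = 1/63 each.
If it is under cup 2 (prior 1/9): the dealer has 8 equally likely choices, so probability 1/8; weight (1/9)·(1/8) = 1/72.
If it is under cup 3 (prior 1/9): the dealer opened cup 3, so this case is ruled out; weight (1/9)·0 = 0.
The weights sum to 1/8.
So P(the pea under cup 5 | the dealer opened cup 3) = (1/63) / (1/8) = 8/63.

8/63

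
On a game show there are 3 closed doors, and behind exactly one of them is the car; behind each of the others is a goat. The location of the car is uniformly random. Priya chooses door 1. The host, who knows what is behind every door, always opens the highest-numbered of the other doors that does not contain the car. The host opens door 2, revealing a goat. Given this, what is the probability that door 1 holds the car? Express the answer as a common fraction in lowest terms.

Consider each possible location of the car in turn.
If it is behind door 1 (prior 1/3): the host would have opened door 3 instead, probability 0; weight (1/3)·0 = 0.
If it is behind door 2 (prior 1/3): the host opened door 2, so this case is ruled out; weight (1/3)·0 = 0.
If it is behind door 3 (prior 1/3): door 2 is the highest-numbered option available, probability 1; weight (1/3)·1 = 1/3.
The weights sum to 1/3.
So P(the car behind door 1 | the host opened door 2) = 0 / (1/3) = 0.

0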